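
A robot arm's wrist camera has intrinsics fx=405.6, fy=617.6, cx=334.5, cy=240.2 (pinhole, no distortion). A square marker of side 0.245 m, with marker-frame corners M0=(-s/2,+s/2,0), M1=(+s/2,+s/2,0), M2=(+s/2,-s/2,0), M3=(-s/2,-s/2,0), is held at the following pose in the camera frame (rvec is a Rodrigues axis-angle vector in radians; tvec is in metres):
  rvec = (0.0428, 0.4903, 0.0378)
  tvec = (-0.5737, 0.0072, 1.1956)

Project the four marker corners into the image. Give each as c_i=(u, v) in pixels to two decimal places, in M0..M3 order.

Intrinsics K: fx=405.6, fy=617.6, cx=334.5, cy=240.2
Marker side s = 0.245 m; corners in marker frame (Z=0):
  M0 = (-0.1225, +0.1225, 0)
  M1 = (+0.1225, +0.1225, 0)
  M2 = (+0.1225, -0.1225, 0)
  M3 = (-0.1225, -0.1225, 0)
rvec = (0.0428, 0.4903, 0.0378), |rvec| = θ = 0.49361 rad = 28.282°
Rodrigues: sinθ=0.47381, 1−cosθ=0.11937; R = I + sinθ·[k]× + (1−cosθ)·[k]×²:
    [+0.88152 -0.02600 +0.47142]
    [+0.04656 +0.99840 -0.03200]
    [-0.46984 +0.05016 +0.88133]
t = (-0.5737, 0.0072, 1.1956) m
M0: Pc = R·M0+t = (-0.68487, +0.12380, +1.25930); u = 405.6·(-0.68487)/1.25930 + 334.5 = 113.9139, v = 617.6·(+0.12380)/1.25930 + 240.2 = 300.9154
M1: Pc = R·M1+t = (-0.46890, +0.13521, +1.14419); u = 405.6·(-0.46890)/1.14419 + 334.5 = 168.2817, v = 617.6·(+0.13521)/1.14419 + 240.2 = 313.1816
M2: Pc = R·M2+t = (-0.46253, -0.10940, +1.13190); u = 405.6·(-0.46253)/1.13190 + 334.5 = 168.7597, v = 617.6·(-0.10940)/1.13190 + 240.2 = 180.5079
M3: Pc = R·M3+t = (-0.67850, -0.12081, +1.24701); u = 405.6·(-0.67850)/1.24701 + 334.5 = 113.8120, v = 617.6·(-0.12081)/1.24701 + 240.2 = 180.3678

c0=(113.91, 300.92) c1=(168.28, 313.18) c2=(168.76, 180.51) c3=(113.81, 180.37)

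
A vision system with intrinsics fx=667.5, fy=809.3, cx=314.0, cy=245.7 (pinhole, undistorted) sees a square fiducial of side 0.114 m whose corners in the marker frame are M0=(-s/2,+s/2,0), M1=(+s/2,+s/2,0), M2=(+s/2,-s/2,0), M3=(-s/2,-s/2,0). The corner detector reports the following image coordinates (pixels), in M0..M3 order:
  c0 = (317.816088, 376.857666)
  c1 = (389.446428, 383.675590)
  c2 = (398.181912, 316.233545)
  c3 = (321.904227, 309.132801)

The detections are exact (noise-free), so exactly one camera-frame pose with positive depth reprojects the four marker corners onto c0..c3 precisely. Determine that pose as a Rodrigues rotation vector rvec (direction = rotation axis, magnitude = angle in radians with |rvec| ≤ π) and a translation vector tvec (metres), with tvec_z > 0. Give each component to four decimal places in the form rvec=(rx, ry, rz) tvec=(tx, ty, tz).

Intrinsics K: fx=667.5, fy=809.3, cx=314.0, cy=245.7
Marker side s = 0.114 m; corners in marker frame (Z=0):
  M0 = (-0.0570, +0.0570, 0)
  M1 = (+0.0570, +0.0570, 0)
  M2 = (+0.0570, -0.0570, 0)
  M3 = (-0.0570, -0.0570, 0)
Detected image corners:
  c0 = (317.816088, 376.857666) px
  c1 = (389.446428, 383.675590) px
  c2 = (398.181912, 316.233545) px
  c3 = (321.904227, 309.132801) px
Planar DLT: solve 8×8 A·h = b for H (H[2,2]=1):
  H  [+640.98803 +139.86601 +356.69485]
  H  [+54.12098 +783.23140 +347.52939]
  H  [-0.01988 +0.54951 +1.00000]
B = K⁻¹H; ‖b₁‖=0.972573, ‖b₂‖=0.972572; λ = 2/(‖b₁‖+‖b₂‖) = 1.028201, sign → tz>0 ⇒ λ=+1.028201
r₁ = λ·B[:,0] = (+0.99698,+0.07496,-0.02044); r₂ = λ·B[:,1] = (-0.05034,+0.82355,+0.56501)
r₃ = r₁×r₂ = (+0.05919,-0.56227,+0.82483); SVD([r₁ r₂ r₃]) → R = UVᵀ:
  R  [+0.99698 -0.05034 +0.05919]
  R  [+0.07496 +0.82355 -0.56227]
  R  [-0.02044 +0.56501 +0.82483]
t = (+0.06577, +0.12937, +1.02820) m
tr R = 2.645354; θ = arccos((tr R − 1)/2) = 0.604692 rad = 34.646°
axis k = ((R−Rᵀ)₃₂, (R−Rᵀ)₁₃, (R−Rᵀ)₂₁) / (2 sinθ) = (+0.991439, +0.070030, +0.110206)
rvec = θ·k = (+0.599515, +0.042346, +0.066641)

rvec=(0.5995, 0.0423, 0.0666) tvec=(0.0658, 0.1294, 1.0282)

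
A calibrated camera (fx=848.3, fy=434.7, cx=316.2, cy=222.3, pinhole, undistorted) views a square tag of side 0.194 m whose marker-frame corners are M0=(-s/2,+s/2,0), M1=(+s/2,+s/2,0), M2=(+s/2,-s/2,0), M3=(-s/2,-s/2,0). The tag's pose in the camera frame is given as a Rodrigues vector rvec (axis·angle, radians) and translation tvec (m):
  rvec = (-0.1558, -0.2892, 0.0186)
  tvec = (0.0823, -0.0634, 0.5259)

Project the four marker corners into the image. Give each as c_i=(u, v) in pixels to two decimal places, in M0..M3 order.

c0=(298.18, 247.91) c1=(593.06, 251.66) c2=(577.18, 103.55) c3=(297.94, 84.21)

Intrinsics K: fx=848.3, fy=434.7, cx=316.2, cy=222.3
Marker side s = 0.194 m; corners in marker frame (Z=0):
  M0 = (-0.0970, +0.0970, 0)
  M1 = (+0.0970, +0.0970, 0)
  M2 = (+0.0970, -0.0970, 0)
  M3 = (-0.0970, -0.0970, 0)
rvec = (-0.1558, -0.2892, 0.0186), |rvec| = θ = 0.32902 rad = 18.852°
Rodrigues: sinθ=0.32312, 1−cosθ=0.05364; R = I + sinθ·[k]× + (1−cosθ)·[k]×²:
    [+0.95839 +0.00406 -0.28545]
    [+0.04059 +0.98780 +0.15034]
    [+0.28257 -0.15567 +0.94653]
t = (0.0823, -0.0634, 0.5259) m
M0: Pc = R·M0+t = (-0.01027, +0.02848, +0.48339); u = 848.3·(-0.01027)/0.48339 + 316.2 = 298.1778, v = 434.7·(+0.02848)/0.48339 + 222.3 = 247.9106
M1: Pc = R·M1+t = (+0.17566, +0.03635, +0.53821); u = 848.3·(+0.17566)/0.53821 + 316.2 = 593.0624, v = 434.7·(+0.03635)/0.53821 + 222.3 = 251.6624
M2: Pc = R·M2+t = (+0.17487, -0.15528, +0.56841); u = 848.3·(+0.17487)/0.56841 + 316.2 = 577.1771, v = 434.7·(-0.15528)/0.56841 + 222.3 = 103.5478
M3: Pc = R·M3+t = (-0.01106, -0.16315, +0.51359); u = 848.3·(-0.01106)/0.51359 + 316.2 = 297.9366, v = 434.7·(-0.16315)/0.51359 + 222.3 = 84.2072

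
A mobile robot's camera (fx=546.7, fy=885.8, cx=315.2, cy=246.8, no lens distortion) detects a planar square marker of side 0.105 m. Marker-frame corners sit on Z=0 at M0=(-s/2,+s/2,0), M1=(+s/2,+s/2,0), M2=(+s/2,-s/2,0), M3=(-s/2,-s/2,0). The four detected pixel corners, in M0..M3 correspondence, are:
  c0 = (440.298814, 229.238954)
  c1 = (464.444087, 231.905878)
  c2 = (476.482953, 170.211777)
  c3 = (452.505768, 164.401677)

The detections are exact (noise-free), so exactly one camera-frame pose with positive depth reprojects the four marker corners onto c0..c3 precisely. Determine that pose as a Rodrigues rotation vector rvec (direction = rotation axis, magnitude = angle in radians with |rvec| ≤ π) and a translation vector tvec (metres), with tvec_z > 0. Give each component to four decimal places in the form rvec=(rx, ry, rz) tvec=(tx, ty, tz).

rvec=(0.3128, -0.6958, 0.1465) tvec=(0.3690, -0.0755, 1.4062)

Intrinsics K: fx=546.7, fy=885.8, cx=315.2, cy=246.8
Marker side s = 0.105 m; corners in marker frame (Z=0):
  M0 = (-0.0525, +0.0525, 0)
  M1 = (+0.0525, +0.0525, 0)
  M2 = (+0.0525, -0.0525, 0)
  M3 = (-0.0525, -0.0525, 0)
Detected image corners:
  c0 = (440.298814, 229.238954) px
  c1 = (464.444087, 231.905878) px
  c2 = (476.482953, 170.211777) px
  c3 = (452.505768, 164.401677) px
Planar DLT: solve 8×8 A·h = b for H (H[2,2]=1):
  H  [+440.96911 -39.22101 +458.67182]
  H  [+132.15124 +635.24162 +199.26708]
  H  [+0.46203 +0.16625 +1.00000]
B = K⁻¹H; ‖b₁‖=0.711143, ‖b₂‖=0.711143; λ = 2/(‖b₁‖+‖b₂‖) = 1.406187, sign → tz>0 ⇒ λ=+1.406187
r₁ = λ·B[:,0] = (+0.75965,+0.02877,+0.64969); r₂ = λ·B[:,1] = (-0.23567,+0.94330,+0.23378)
r₃ = r₁×r₂ = (-0.60613,-0.33071,+0.72336); SVD([r₁ r₂ r₃]) → R = UVᵀ:
  R  [+0.75965 -0.23567 -0.60613]
  R  [+0.02877 +0.94330 -0.33071]
  R  [+0.64969 +0.23378 +0.72336]
t = (+0.36903, -0.07546, +1.40619) m
tr R = 2.426302; θ = arccos((tr R − 1)/2) = 0.776813 rad = 44.508°
axis k = ((R−Rᵀ)₃₂, (R−Rᵀ)₁₃, (R−Rᵀ)₂₁) / (2 sinθ) = (+0.402625, -0.895722, +0.188613)
rvec = θ·k = (+0.312765, -0.695809, +0.146517)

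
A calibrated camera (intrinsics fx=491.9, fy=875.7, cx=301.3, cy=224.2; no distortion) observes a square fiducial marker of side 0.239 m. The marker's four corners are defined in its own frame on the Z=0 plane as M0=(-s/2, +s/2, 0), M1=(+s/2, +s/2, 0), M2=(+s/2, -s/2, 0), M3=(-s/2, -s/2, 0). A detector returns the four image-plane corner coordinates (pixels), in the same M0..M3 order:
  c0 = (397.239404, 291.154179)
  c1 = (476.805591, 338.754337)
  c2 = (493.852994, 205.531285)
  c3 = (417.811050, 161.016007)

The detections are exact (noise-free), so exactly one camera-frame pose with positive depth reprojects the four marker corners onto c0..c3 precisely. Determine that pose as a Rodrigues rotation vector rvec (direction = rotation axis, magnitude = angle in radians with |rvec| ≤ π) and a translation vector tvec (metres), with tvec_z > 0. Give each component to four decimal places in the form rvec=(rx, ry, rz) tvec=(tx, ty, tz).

rvec=(-0.2938, -0.0051, 0.3276) tvec=(0.4283, 0.0386, 1.4509)

Intrinsics K: fx=491.9, fy=875.7, cx=301.3, cy=224.2
Marker side s = 0.239 m; corners in marker frame (Z=0):
  M0 = (-0.1195, +0.1195, 0)
  M1 = (+0.1195, +0.1195, 0)
  M2 = (+0.1195, -0.1195, 0)
  M3 = (-0.1195, -0.1195, 0)
Detected image corners:
  c0 = (397.239404, 291.154179) px
  c1 = (476.805591, 338.754337) px
  c2 = (493.852994, 205.531285) px
  c3 = (417.811050, 161.016007) px
Planar DLT: solve 8×8 A·h = b for H (H[2,2]=1):
  H  [+312.30560 -166.49329 +446.51220]
  H  [+185.27012 +501.96711 +247.48662]
  H  [-0.02926 -0.19660 +1.00000]
B = K⁻¹H; ‖b₁‖=0.689212, ‖b₂‖=0.689212; λ = 2/(‖b₁‖+‖b₂‖) = 1.450933, sign → tz>0 ⇒ λ=+1.450933
r₁ = λ·B[:,0] = (+0.94719,+0.31784,-0.04245); r₂ = λ·B[:,1] = (-0.31637,+0.90473,-0.28525)
r₃ = r₁×r₂ = (-0.05226,+0.28362,+0.95751); SVD([r₁ r₂ r₃]) → R = UVᵀ:
  R  [+0.94719 -0.31637 -0.05226]
  R  [+0.31784 +0.90473 +0.28362]
  R  [-0.04245 -0.28525 +0.95751]
t = (+0.42833, +0.03858, +1.45093) m
tr R = 2.809438; θ = arccos((tr R − 1)/2) = 0.440076 rad = 25.215°
axis k = ((R−Rᵀ)₃₂, (R−Rᵀ)₁₃, (R−Rᵀ)₂₁) / (2 sinθ) = (-0.667671, -0.011511, +0.744367)
rvec = θ·k = (-0.293826, -0.005066, +0.327579)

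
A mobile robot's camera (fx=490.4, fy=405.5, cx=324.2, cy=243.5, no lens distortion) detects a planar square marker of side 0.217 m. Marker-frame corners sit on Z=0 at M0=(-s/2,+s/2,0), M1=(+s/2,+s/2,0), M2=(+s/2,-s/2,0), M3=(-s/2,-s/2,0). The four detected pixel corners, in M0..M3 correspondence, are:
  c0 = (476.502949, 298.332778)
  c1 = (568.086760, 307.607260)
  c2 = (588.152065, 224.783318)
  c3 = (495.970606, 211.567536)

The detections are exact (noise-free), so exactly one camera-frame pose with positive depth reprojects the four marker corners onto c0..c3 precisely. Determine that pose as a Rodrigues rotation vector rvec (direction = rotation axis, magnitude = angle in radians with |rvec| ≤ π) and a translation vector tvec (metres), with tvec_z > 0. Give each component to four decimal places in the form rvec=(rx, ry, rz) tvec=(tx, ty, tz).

rvec=(0.0916, -0.2039, 0.1499) tvec=(0.4341, 0.0441, 1.0190)

Intrinsics K: fx=490.4, fy=405.5, cx=324.2, cy=243.5
Marker side s = 0.217 m; corners in marker frame (Z=0):
  M0 = (-0.1085, +0.1085, 0)
  M1 = (+0.1085, +0.1085, 0)
  M2 = (+0.1085, -0.1085, 0)
  M3 = (-0.1085, -0.1085, 0)
Detected image corners:
  c0 = (476.502949, 298.332778) px
  c1 = (568.086760, 307.607260) px
  c2 = (588.152065, 224.783318) px
  c3 = (495.970606, 211.567536) px
Planar DLT: solve 8×8 A·h = b for H (H[2,2]=1):
  H  [+532.18306 -51.76872 +533.11761]
  H  [+105.00646 +409.82499 +261.03756]
  H  [+0.20439 +0.07394 +1.00000]
B = K⁻¹H; ‖b₁‖=0.981318, ‖b₂‖=0.981318; λ = 2/(‖b₁‖+‖b₂‖) = 1.019037, sign → tz>0 ⇒ λ=+1.019037
r₁ = λ·B[:,0] = (+0.96817,+0.13881,+0.20828); r₂ = λ·B[:,1] = (-0.15739,+0.98466,+0.07535)
r₃ = r₁×r₂ = (-0.19463,-0.10573,+0.97516); SVD([r₁ r₂ r₃]) → R = UVᵀ:
  R  [+0.96817 -0.15739 -0.19463]
  R  [+0.13881 +0.98466 -0.10573]
  R  [+0.20828 +0.07535 +0.97516]
t = (+0.43412, +0.04407, +1.01904) m
tr R = 2.927988; θ = arccos((tr R − 1)/2) = 0.269162 rad = 15.422°
axis k = ((R−Rᵀ)₃₂, (R−Rᵀ)₁₃, (R−Rᵀ)₂₁) / (2 sinθ) = (+0.340486, -0.757560, +0.556931)
rvec = θ·k = (+0.091646, -0.203906, +0.149905)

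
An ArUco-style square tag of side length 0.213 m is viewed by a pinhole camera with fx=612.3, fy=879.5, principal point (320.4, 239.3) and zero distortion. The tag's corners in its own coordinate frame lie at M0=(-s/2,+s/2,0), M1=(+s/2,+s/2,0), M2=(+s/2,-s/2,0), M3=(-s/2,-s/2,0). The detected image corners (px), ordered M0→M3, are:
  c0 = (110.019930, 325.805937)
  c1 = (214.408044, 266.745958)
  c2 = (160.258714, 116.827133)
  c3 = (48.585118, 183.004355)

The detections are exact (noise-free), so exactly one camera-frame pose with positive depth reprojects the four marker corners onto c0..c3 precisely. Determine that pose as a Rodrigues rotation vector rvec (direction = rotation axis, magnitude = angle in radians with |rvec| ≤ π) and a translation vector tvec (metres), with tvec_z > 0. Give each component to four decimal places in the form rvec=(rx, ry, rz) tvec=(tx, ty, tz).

rvec=(0.4123, 0.0057, -0.3837) tvec=(-0.3324, -0.0163, 1.0917)

Intrinsics K: fx=612.3, fy=879.5, cx=320.4, cy=239.3
Marker side s = 0.213 m; corners in marker frame (Z=0):
  M0 = (-0.1065, +0.1065, 0)
  M1 = (+0.1065, +0.1065, 0)
  M2 = (+0.1065, -0.1065, 0)
  M3 = (-0.1065, -0.1065, 0)
Detected image corners:
  c0 = (110.019930, 325.805937) px
  c1 = (214.408044, 266.745958) px
  c2 = (160.258714, 116.827133) px
  c3 = (48.585118, 183.004355) px
Planar DLT: solve 8×8 A·h = b for H (H[2,2]=1):
  H  [+496.46465 +319.06049 +133.98208]
  H  [-310.20368 +766.65475 +226.13035]
  H  [-0.07555 +0.35703 +1.00000]
B = K⁻¹H; ‖b₁‖=0.916040, ‖b₂‖=0.916040; λ = 2/(‖b₁‖+‖b₂‖) = 1.091655, sign → tz>0 ⇒ λ=+1.091655
r₁ = λ·B[:,0] = (+0.92829,-0.36259,-0.08247); r₂ = λ·B[:,1] = (+0.36490,+0.84554,+0.38975)
r₃ = r₁×r₂ = (-0.07159,-0.39190,+0.91722); SVD([r₁ r₂ r₃]) → R = UVᵀ:
  R  [+0.92829 +0.36490 -0.07159]
  R  [-0.36259 +0.84554 -0.39190]
  R  [-0.08247 +0.38975 +0.91722]
t = (-0.33236, -0.01635, +1.09165) m
tr R = 2.691052; θ = arccos((tr R − 1)/2) = 0.563247 rad = 32.272°
axis k = ((R−Rᵀ)₃₂, (R−Rᵀ)₁₃, (R−Rᵀ)₂₁) / (2 sinθ) = (+0.731977, +0.010197, -0.681253)
rvec = θ·k = (+0.412284, +0.005743, -0.383714)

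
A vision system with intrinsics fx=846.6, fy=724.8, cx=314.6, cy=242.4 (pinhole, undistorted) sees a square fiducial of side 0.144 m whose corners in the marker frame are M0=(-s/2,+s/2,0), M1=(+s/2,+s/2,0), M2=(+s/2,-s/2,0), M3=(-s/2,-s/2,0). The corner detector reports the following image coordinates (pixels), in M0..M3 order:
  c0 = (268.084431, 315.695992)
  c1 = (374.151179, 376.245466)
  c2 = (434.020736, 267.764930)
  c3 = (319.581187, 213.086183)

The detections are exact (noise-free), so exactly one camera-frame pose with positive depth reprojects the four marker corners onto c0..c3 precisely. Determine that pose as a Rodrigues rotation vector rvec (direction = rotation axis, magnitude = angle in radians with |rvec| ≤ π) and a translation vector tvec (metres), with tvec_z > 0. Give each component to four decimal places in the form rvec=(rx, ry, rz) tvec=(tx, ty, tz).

Intrinsics K: fx=846.6, fy=724.8, cx=314.6, cy=242.4
Marker side s = 0.144 m; corners in marker frame (Z=0):
  M0 = (-0.0720, +0.0720, 0)
  M1 = (+0.0720, +0.0720, 0)
  M2 = (+0.0720, -0.0720, 0)
  M3 = (-0.0720, -0.0720, 0)
Detected image corners:
  c0 = (268.084431, 315.695992) px
  c1 = (374.151179, 376.245466) px
  c2 = (434.020736, 267.764930) px
  c3 = (319.581187, 213.086183) px
Planar DLT: solve 8×8 A·h = b for H (H[2,2]=1):
  H  [+580.69175 -294.68681 +346.33973]
  H  [+245.53780 +808.54812 +293.09178]
  H  [-0.52846 +0.26048 +1.00000]
B = K⁻¹H; ‖b₁‖=1.150408, ‖b₂‖=1.150408; λ = 2/(‖b₁‖+‖b₂‖) = 0.869257, sign → tz>0 ⇒ λ=+0.869257
r₁ = λ·B[:,0] = (+0.76693,+0.44810,-0.45936); r₂ = λ·B[:,1] = (-0.38671,+0.89397,+0.22642)
r₃ = r₁×r₂ = (+0.51212,+0.00399,+0.85891); SVD([r₁ r₂ r₃]) → R = UVᵀ:
  R  [+0.76693 -0.38671 +0.51212]
  R  [+0.44810 +0.89397 +0.00399]
  R  [-0.45936 +0.22642 +0.85891]
t = (+0.03259, +0.06079, +0.86926) m
tr R = 2.519812; θ = arccos((tr R − 1)/2) = 0.707628 rad = 40.544°
axis k = ((R−Rᵀ)₃₂, (R−Rᵀ)₁₃, (R−Rᵀ)₂₁) / (2 sinθ) = (+0.171090, +0.747257, +0.642133)
rvec = θ·k = (+0.121068, +0.528780, +0.454391)

rvec=(0.1211, 0.5288, 0.4544) tvec=(0.0326, 0.0608, 0.8693)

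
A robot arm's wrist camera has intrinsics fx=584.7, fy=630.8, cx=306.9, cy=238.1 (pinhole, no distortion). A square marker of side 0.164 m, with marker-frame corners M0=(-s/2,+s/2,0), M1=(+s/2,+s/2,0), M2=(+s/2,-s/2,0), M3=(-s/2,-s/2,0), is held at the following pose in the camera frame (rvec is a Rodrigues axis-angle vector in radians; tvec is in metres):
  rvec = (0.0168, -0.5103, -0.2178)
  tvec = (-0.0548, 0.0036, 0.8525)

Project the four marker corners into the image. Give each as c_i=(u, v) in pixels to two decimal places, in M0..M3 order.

Intrinsics K: fx=584.7, fy=630.8, cx=306.9, cy=238.1
Marker side s = 0.164 m; corners in marker frame (Z=0):
  M0 = (-0.0820, +0.0820, 0)
  M1 = (+0.0820, +0.0820, 0)
  M2 = (+0.0820, -0.0820, 0)
  M3 = (-0.0820, -0.0820, 0)
rvec = (0.0168, -0.5103, -0.2178), |rvec| = θ = 0.55509 rad = 31.804°
Rodrigues: sinθ=0.52702, 1−cosθ=0.15015; R = I + sinθ·[k]× + (1−cosθ)·[k]×²:
    [+0.84999 +0.20261 -0.48628]
    [-0.21096 +0.97675 +0.03821]
    [+0.48271 +0.07011 +0.87297]
t = (-0.0548, 0.0036, 0.8525) m
M0: Pc = R·M0+t = (-0.10789, +0.10099, +0.81867); u = 584.7·(-0.10789)/0.81867 + 306.9 = 229.8472, v = 630.8·(+0.10099)/0.81867 + 238.1 = 315.9167
M1: Pc = R·M1+t = (+0.03151, +0.06639, +0.89783); u = 584.7·(+0.03151)/0.89783 + 306.9 = 327.4225, v = 630.8·(+0.06639)/0.89783 + 238.1 = 284.7474
M2: Pc = R·M2+t = (-0.00171, -0.09379, +0.88633); u = 584.7·(-0.00171)/0.88633 + 306.9 = 305.7688, v = 630.8·(-0.09379)/0.88633 + 238.1 = 171.3484
M3: Pc = R·M3+t = (-0.14111, -0.05919, +0.80717); u = 584.7·(-0.14111)/0.80717 + 306.9 = 204.6799, v = 630.8·(-0.05919)/0.80717 + 238.1 = 191.8399

c0=(229.85, 315.92) c1=(327.42, 284.75) c2=(305.77, 171.35) c3=(204.68, 191.84)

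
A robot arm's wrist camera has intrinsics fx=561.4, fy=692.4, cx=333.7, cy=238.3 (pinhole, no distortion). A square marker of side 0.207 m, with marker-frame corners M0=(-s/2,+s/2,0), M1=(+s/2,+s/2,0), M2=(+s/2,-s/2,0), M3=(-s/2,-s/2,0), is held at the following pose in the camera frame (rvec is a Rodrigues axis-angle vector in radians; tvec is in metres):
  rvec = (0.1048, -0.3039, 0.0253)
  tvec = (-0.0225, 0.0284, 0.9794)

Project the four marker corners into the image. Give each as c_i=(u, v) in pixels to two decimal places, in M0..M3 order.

Intrinsics K: fx=561.4, fy=692.4, cx=333.7, cy=238.3
Marker side s = 0.207 m; corners in marker frame (Z=0):
  M0 = (-0.1035, +0.1035, 0)
  M1 = (+0.1035, +0.1035, 0)
  M2 = (+0.1035, -0.1035, 0)
  M3 = (-0.1035, -0.1035, 0)
rvec = (0.1048, -0.3039, 0.0253), |rvec| = θ = 0.32246 rad = 18.475°
Rodrigues: sinθ=0.31690, 1−cosθ=0.05154; R = I + sinθ·[k]× + (1−cosθ)·[k]×²:
    [+0.95390 -0.04065 -0.29735]
    [+0.00908 +0.99424 -0.10680]
    [+0.29998 +0.09918 +0.94878]
t = (-0.0225, 0.0284, 0.9794) m
M0: Pc = R·M0+t = (-0.12544, +0.13036, +0.95862); u = 561.4·(-0.12544)/0.95862 + 333.7 = 260.2401, v = 692.4·(+0.13036)/0.95862 + 238.3 = 332.4608
M1: Pc = R·M1+t = (+0.07202, +0.13224, +1.02071); u = 561.4·(+0.07202)/1.02071 + 333.7 = 373.3125, v = 692.4·(+0.13224)/1.02071 + 238.3 = 328.0071
M2: Pc = R·M2+t = (+0.08044, -0.07356, +1.00018); u = 561.4·(+0.08044)/1.00018 + 333.7 = 378.8488, v = 692.4·(-0.07356)/1.00018 + 238.3 = 187.3734
M3: Pc = R·M3+t = (-0.11702, -0.07544, +0.93809); u = 561.4·(-0.11702)/0.93809 + 333.7 = 263.6682, v = 692.4·(-0.07544)/0.93809 + 238.3 = 182.6156

c0=(260.24, 332.46) c1=(373.31, 328.01) c2=(378.85, 187.37) c3=(263.67, 182.62)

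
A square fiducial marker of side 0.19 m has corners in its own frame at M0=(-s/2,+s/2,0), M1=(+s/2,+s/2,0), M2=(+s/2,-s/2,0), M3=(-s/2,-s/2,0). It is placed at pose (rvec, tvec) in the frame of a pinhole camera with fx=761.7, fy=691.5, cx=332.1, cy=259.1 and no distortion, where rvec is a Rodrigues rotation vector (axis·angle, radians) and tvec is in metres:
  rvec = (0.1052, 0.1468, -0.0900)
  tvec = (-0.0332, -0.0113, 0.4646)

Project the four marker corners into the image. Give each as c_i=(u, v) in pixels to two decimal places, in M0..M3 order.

c0=(148.66, 387.36) c1=(447.48, 371.99) c2=(420.49, 81.67) c3=(111.47, 115.33)

Intrinsics K: fx=761.7, fy=691.5, cx=332.1, cy=259.1
Marker side s = 0.19 m; corners in marker frame (Z=0):
  M0 = (-0.0950, +0.0950, 0)
  M1 = (+0.0950, +0.0950, 0)
  M2 = (+0.0950, -0.0950, 0)
  M3 = (-0.0950, -0.0950, 0)
rvec = (0.1052, 0.1468, -0.0900), |rvec| = θ = 0.20179 rad = 11.561°
Rodrigues: sinθ=0.20042, 1−cosθ=0.02029; R = I + sinθ·[k]× + (1−cosθ)·[k]×²:
    [+0.98523 +0.09709 +0.14109]
    [-0.08169 +0.99045 -0.11107]
    [-0.15052 +0.09790 +0.98375]
t = (-0.0332, -0.0113, 0.4646) m
M0: Pc = R·M0+t = (-0.11757, +0.09055, +0.48820); u = 761.7·(-0.11757)/0.48820 + 332.1 = 148.6600, v = 691.5·(+0.09055)/0.48820 + 259.1 = 387.3626
M1: Pc = R·M1+t = (+0.06962, +0.07503, +0.45960); u = 761.7·(+0.06962)/0.45960 + 332.1 = 447.4810, v = 691.5·(+0.07503)/0.45960 + 259.1 = 371.9900
M2: Pc = R·M2+t = (+0.05117, -0.11315, +0.44100); u = 761.7·(+0.05117)/0.44100 + 332.1 = 420.4871, v = 691.5·(-0.11315)/0.44100 + 259.1 = 81.6717
M3: Pc = R·M3+t = (-0.13602, -0.09763, +0.46960); u = 761.7·(-0.13602)/0.46960 + 332.1 = 111.4732, v = 691.5·(-0.09763)/0.46960 + 259.1 = 115.3342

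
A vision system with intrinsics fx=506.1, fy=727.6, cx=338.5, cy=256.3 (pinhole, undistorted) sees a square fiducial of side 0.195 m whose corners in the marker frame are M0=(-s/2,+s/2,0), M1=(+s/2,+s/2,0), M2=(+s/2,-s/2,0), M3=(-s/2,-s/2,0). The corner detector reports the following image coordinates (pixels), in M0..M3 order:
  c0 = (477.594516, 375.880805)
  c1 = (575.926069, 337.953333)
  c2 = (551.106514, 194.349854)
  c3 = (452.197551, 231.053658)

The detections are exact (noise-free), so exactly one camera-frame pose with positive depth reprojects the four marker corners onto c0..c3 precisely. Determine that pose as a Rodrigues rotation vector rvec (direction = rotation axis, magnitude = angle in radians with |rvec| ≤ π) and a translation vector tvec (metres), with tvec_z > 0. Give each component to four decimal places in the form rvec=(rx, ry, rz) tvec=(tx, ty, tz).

Intrinsics K: fx=506.1, fy=727.6, cx=338.5, cy=256.3
Marker side s = 0.195 m; corners in marker frame (Z=0):
  M0 = (-0.0975, +0.0975, 0)
  M1 = (+0.0975, +0.0975, 0)
  M2 = (+0.0975, -0.0975, 0)
  M3 = (-0.0975, -0.0975, 0)
Detected image corners:
  c0 = (477.594516, 375.880805) px
  c1 = (575.926069, 337.953333) px
  c2 = (551.106514, 194.349854) px
  c3 = (452.197551, 231.053658) px
Planar DLT: solve 8×8 A·h = b for H (H[2,2]=1):
  H  [+530.48201 +137.89382 +514.45923]
  H  [-177.66483 +744.61372 +284.84686]
  H  [+0.04811 +0.01778 +1.00000]
B = K⁻¹H; ‖b₁‖=1.050120, ‖b₂‖=1.050120; λ = 2/(‖b₁‖+‖b₂‖) = 0.952272, sign → tz>0 ⇒ λ=+0.952272
r₁ = λ·B[:,0] = (+0.96751,-0.24866,+0.04582); r₂ = λ·B[:,1] = (+0.24814,+0.96858,+0.01693)
r₃ = r₁×r₂ = (-0.04859,-0.00501,+0.99881); SVD([r₁ r₂ r₃]) → R = UVᵀ:
  R  [+0.96751 +0.24814 -0.04859]
  R  [-0.24866 +0.96858 -0.00501]
  R  [+0.04582 +0.01693 +0.99881]
t = (+0.33108, +0.03736, +0.95227) m
tr R = 2.934889; θ = arccos((tr R − 1)/2) = 0.255866 rad = 14.660°
axis k = ((R−Rᵀ)₃₂, (R−Rᵀ)₁₃, (R−Rᵀ)₂₁) / (2 sinθ) = (+0.043338, -0.186503, -0.981498)
rvec = θ·k = (+0.011089, -0.047720, -0.251132)

rvec=(0.0111, -0.0477, -0.2511) tvec=(0.3311, 0.0374, 0.9523)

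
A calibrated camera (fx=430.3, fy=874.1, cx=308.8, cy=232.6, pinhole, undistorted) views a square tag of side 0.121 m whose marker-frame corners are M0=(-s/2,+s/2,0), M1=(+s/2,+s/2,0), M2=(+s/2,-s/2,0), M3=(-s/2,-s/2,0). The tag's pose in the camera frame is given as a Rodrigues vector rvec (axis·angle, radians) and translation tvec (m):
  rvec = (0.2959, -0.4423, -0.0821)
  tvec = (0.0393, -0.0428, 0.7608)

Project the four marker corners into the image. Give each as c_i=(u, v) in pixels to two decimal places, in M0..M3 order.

c0=(300.61, 259.85) c1=(359.50, 239.47) c2=(360.92, 108.33) c3=(299.16, 120.68)

Intrinsics K: fx=430.3, fy=874.1, cx=308.8, cy=232.6
Marker side s = 0.121 m; corners in marker frame (Z=0):
  M0 = (-0.0605, +0.0605, 0)
  M1 = (+0.0605, +0.0605, 0)
  M2 = (+0.0605, -0.0605, 0)
  M3 = (-0.0605, -0.0605, 0)
rvec = (0.2959, -0.4423, -0.0821), |rvec| = θ = 0.53845 rad = 30.851°
Rodrigues: sinθ=0.51280, 1−cosθ=0.14149; R = I + sinθ·[k]× + (1−cosθ)·[k]×²:
    [+0.90124 +0.01432 -0.43309]
    [-0.14206 +0.95398 -0.26409]
    [+0.40938 +0.29953 +0.86180]
t = (0.0393, -0.0428, 0.7608) m
M0: Pc = R·M0+t = (-0.01436, +0.02351, +0.75415); u = 430.3·(-0.01436)/0.75415 + 308.8 = 300.6074, v = 874.1·(+0.02351)/0.75415 + 232.6 = 259.8498
M1: Pc = R·M1+t = (+0.09469, +0.00632, +0.80369); u = 430.3·(+0.09469)/0.80369 + 308.8 = 359.4981, v = 874.1·(+0.00632)/0.80369 + 232.6 = 239.4748
M2: Pc = R·M2+t = (+0.09296, -0.10911, +0.76745); u = 430.3·(+0.09296)/0.76745 + 308.8 = 360.9210, v = 874.1·(-0.10911)/0.76745 + 232.6 = 108.3261
M3: Pc = R·M3+t = (-0.01609, -0.09192, +0.71791); u = 430.3·(-0.01609)/0.71791 + 308.8 = 299.1554, v = 874.1·(-0.09192)/0.71791 + 232.6 = 120.6806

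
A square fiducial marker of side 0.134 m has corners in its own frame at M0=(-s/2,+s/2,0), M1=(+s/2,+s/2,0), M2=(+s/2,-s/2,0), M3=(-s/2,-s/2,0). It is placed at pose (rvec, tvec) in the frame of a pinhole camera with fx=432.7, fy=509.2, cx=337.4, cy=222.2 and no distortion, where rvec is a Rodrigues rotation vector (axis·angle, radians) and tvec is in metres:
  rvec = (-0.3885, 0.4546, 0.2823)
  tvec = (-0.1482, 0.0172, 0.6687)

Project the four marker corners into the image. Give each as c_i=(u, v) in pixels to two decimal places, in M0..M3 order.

Intrinsics K: fx=432.7, fy=509.2, cx=337.4, cy=222.2
Marker side s = 0.134 m; corners in marker frame (Z=0):
  M0 = (-0.0670, +0.0670, 0)
  M1 = (+0.0670, +0.0670, 0)
  M2 = (+0.0670, -0.0670, 0)
  M3 = (-0.0670, -0.0670, 0)
rvec = (-0.3885, 0.4546, 0.2823), |rvec| = θ = 0.66128 rad = 37.888°
Rodrigues: sinθ=0.61412, 1−cosθ=0.21079; R = I + sinθ·[k]× + (1−cosθ)·[k]×²:
    [+0.86196 -0.34731 +0.36932]
    [+0.17704 +0.88883 +0.42266]
    [-0.47505 -0.29894 +0.82762]
t = (-0.1482, 0.0172, 0.6687) m
M0: Pc = R·M0+t = (-0.22922, +0.06489, +0.68050); u = 432.7·(-0.22922)/0.68050 + 337.4 = 191.6483, v = 509.2·(+0.06489)/0.68050 + 222.2 = 270.7555
M1: Pc = R·M1+t = (-0.11372, +0.08861, +0.61684); u = 432.7·(-0.11372)/0.61684 + 337.4 = 257.6297, v = 509.2·(+0.08861)/0.61684 + 222.2 = 295.3494
M2: Pc = R·M2+t = (-0.06718, -0.03049, +0.65690); u = 432.7·(-0.06718)/0.65690 + 337.4 = 293.1493, v = 509.2·(-0.03049)/0.65690 + 222.2 = 198.5654
M3: Pc = R·M3+t = (-0.18268, -0.05421, +0.72056); u = 432.7·(-0.18268)/0.72056 + 337.4 = 227.6980, v = 509.2·(-0.05421)/0.72056 + 222.2 = 183.8891

c0=(191.65, 270.76) c1=(257.63, 295.35) c2=(293.15, 198.57) c3=(227.70, 183.89)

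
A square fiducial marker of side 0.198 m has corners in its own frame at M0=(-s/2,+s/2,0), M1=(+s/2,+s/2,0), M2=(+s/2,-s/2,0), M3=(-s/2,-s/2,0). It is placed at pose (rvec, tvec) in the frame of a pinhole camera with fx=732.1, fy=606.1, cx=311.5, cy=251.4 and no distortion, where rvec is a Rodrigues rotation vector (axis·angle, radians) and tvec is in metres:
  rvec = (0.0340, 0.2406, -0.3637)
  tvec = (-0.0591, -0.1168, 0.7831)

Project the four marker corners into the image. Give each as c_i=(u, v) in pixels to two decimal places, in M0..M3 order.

c0=(208.31, 259.05) c1=(375.12, 204.43) c2=(307.04, 57.10) c3=(144.64, 120.22)

Intrinsics K: fx=732.1, fy=606.1, cx=311.5, cy=251.4
Marker side s = 0.198 m; corners in marker frame (Z=0):
  M0 = (-0.0990, +0.0990, 0)
  M1 = (+0.0990, +0.0990, 0)
  M2 = (+0.0990, -0.0990, 0)
  M3 = (-0.0990, -0.0990, 0)
rvec = (0.0340, 0.2406, -0.3637), |rvec| = θ = 0.43740 rad = 25.061°
Rodrigues: sinθ=0.42359, 1−cosθ=0.09415; R = I + sinθ·[k]× + (1−cosθ)·[k]×²:
    [+0.90642 +0.35624 +0.22692]
    [-0.34819 +0.93434 -0.07599]
    [-0.23909 -0.01013 +0.97095]
t = (-0.0591, -0.1168, 0.7831) m
M0: Pc = R·M0+t = (-0.11357, +0.01017, +0.80577); u = 732.1·(-0.11357)/0.80577 + 311.5 = 208.3146, v = 606.1·(+0.01017)/0.80577 + 251.4 = 259.0501
M1: Pc = R·M1+t = (+0.06590, -0.05877, +0.75843); u = 732.1·(+0.06590)/0.75843 + 311.5 = 375.1158, v = 606.1·(-0.05877)/0.75843 + 251.4 = 204.4330
M2: Pc = R·M2+t = (-0.00463, -0.24377, +0.76043); u = 732.1·(-0.00463)/0.76043 + 311.5 = 307.0409, v = 606.1·(-0.24377)/0.76043 + 251.4 = 57.1041
M3: Pc = R·M3+t = (-0.18410, -0.17483, +0.80777); u = 732.1·(-0.18410)/0.80777 + 311.5 = 144.6434, v = 606.1·(-0.17483)/0.80777 + 251.4 = 120.2197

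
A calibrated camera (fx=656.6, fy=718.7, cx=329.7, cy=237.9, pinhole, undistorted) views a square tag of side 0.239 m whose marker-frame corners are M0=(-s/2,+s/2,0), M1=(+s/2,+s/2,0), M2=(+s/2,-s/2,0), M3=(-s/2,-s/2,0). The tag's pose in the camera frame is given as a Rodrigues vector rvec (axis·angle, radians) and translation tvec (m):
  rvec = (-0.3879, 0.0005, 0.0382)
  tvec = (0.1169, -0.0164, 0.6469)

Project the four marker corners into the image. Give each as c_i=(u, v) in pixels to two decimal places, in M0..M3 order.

Intrinsics K: fx=656.6, fy=718.7, cx=329.7, cy=237.9
Marker side s = 0.239 m; corners in marker frame (Z=0):
  M0 = (-0.1195, +0.1195, 0)
  M1 = (+0.1195, +0.1195, 0)
  M2 = (+0.1195, -0.1195, 0)
  M3 = (-0.1195, -0.1195, 0)
rvec = (-0.3879, 0.0005, 0.0382), |rvec| = θ = 0.38978 rad = 22.333°
Rodrigues: sinθ=0.37998, 1−cosθ=0.07501; R = I + sinθ·[k]× + (1−cosθ)·[k]×²:
    [+0.99928 -0.03734 -0.00683]
    [+0.03714 +0.92499 +0.37816]
    [-0.00780 -0.37814 +0.92571]
t = (0.1169, -0.0164, 0.6469) m
M0: Pc = R·M0+t = (-0.00698, +0.08970, +0.60264); u = 656.6·(-0.00698)/0.60264 + 329.7 = 322.0999, v = 718.7·(+0.08970)/0.60264 + 237.9 = 344.8718
M1: Pc = R·M1+t = (+0.23185, +0.09858, +0.60078); u = 656.6·(+0.23185)/0.60078 + 329.7 = 583.0945, v = 718.7·(+0.09858)/0.60078 + 237.9 = 355.8239
M2: Pc = R·M2+t = (+0.24078, -0.12250, +0.69116); u = 656.6·(+0.24078)/0.69116 + 329.7 = 558.4375, v = 718.7·(-0.12250)/0.69116 + 237.9 = 110.5201
M3: Pc = R·M3+t = (+0.00195, -0.13138, +0.69302); u = 656.6·(+0.00195)/0.69302 + 329.7 = 331.5454, v = 718.7·(-0.13138)/0.69302 + 237.9 = 101.6564

c0=(322.10, 344.87) c1=(583.09, 355.82) c2=(558.44, 110.52) c3=(331.55, 101.66)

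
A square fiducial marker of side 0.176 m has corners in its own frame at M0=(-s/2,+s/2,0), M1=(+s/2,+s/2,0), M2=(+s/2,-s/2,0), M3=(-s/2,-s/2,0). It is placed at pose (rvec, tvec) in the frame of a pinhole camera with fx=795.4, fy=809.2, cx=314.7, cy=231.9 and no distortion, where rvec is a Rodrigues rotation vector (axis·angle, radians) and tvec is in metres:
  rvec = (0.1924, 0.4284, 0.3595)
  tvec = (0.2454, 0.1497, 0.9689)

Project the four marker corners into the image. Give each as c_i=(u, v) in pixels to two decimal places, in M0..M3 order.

Intrinsics K: fx=795.4, fy=809.2, cx=314.7, cy=231.9
Marker side s = 0.176 m; corners in marker frame (Z=0):
  M0 = (-0.0880, +0.0880, 0)
  M1 = (+0.0880, +0.0880, 0)
  M2 = (+0.0880, -0.0880, 0)
  M3 = (-0.0880, -0.0880, 0)
rvec = (0.1924, 0.4284, 0.3595), |rvec| = θ = 0.59143 rad = 33.886°
Rodrigues: sinθ=0.55755, 1−cosθ=0.16985; R = I + sinθ·[k]× + (1−cosθ)·[k]×²:
    [+0.84812 -0.29888 +0.43745]
    [+0.37893 +0.91927 -0.10659]
    [-0.37027 +0.25616 +0.89290]
t = (0.2454, 0.1497, 0.9689) m
M0: Pc = R·M0+t = (+0.14446, +0.19725, +1.02403); u = 795.4·(+0.14446)/1.02403 + 314.7 = 426.9105, v = 809.2·(+0.19725)/1.02403 + 231.9 = 387.7694
M1: Pc = R·M1+t = (+0.29373, +0.26394, +0.95886); u = 795.4·(+0.29373)/0.95886 + 314.7 = 558.3599, v = 809.2·(+0.26394)/0.95886 + 231.9 = 454.6453
M2: Pc = R·M2+t = (+0.34634, +0.10215, +0.91377); u = 795.4·(+0.34634)/0.91377 + 314.7 = 616.1706, v = 809.2·(+0.10215)/0.91377 + 231.9 = 322.3602
M3: Pc = R·M3+t = (+0.19707, +0.03546, +0.97894); u = 795.4·(+0.19707)/0.97894 + 314.7 = 474.8188, v = 809.2·(+0.03546)/0.97894 + 231.9 = 261.2104

c0=(426.91, 387.77) c1=(558.36, 454.65) c2=(616.17, 322.36) c3=(474.82, 261.21)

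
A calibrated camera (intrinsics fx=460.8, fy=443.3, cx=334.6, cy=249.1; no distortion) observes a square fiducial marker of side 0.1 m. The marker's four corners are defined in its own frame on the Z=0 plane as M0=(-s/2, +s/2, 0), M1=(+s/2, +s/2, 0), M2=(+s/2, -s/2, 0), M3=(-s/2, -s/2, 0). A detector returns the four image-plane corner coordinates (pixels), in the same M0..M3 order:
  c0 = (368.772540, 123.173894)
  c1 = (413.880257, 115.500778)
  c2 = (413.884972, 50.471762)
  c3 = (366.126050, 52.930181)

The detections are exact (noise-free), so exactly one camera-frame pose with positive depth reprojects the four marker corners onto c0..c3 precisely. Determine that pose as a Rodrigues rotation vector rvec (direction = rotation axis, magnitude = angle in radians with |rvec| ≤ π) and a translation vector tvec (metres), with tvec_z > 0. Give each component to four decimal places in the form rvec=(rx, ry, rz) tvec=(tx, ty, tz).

rvec=(0.3547, -0.6650, -0.1971) tvec=(0.0863, -0.2561, 0.6977)

Intrinsics K: fx=460.8, fy=443.3, cx=334.6, cy=249.1
Marker side s = 0.1 m; corners in marker frame (Z=0):
  M0 = (-0.0500, +0.0500, 0)
  M1 = (+0.0500, +0.0500, 0)
  M2 = (+0.0500, -0.0500, 0)
  M3 = (-0.0500, -0.0500, 0)
Detected image corners:
  c0 = (368.772540, 123.173894) px
  c1 = (413.880257, 115.500778) px
  c2 = (413.884972, 50.471762) px
  c3 = (366.126050, 52.930181) px
Planar DLT: solve 8×8 A·h = b for H (H[2,2]=1):
  H  [+781.20022 +226.70511 +391.62667]
  H  [+18.07169 +722.15847 +86.34272]
  H  [+0.81202 +0.54787 +1.00000]
B = K⁻¹H; ‖b₁‖=1.433378, ‖b₂‖=1.433378; λ = 2/(‖b₁‖+‖b₂‖) = 0.697653, sign → tz>0 ⇒ λ=+0.697653
r₁ = λ·B[:,0] = (+0.77138,-0.28989,+0.56651); r₂ = λ·B[:,1] = (+0.06569,+0.92173,+0.38222)
r₃ = r₁×r₂ = (-0.63298,-0.25763,+0.73005); SVD([r₁ r₂ r₃]) → R = UVᵀ:
  R  [+0.77138 +0.06569 -0.63298]
  R  [-0.28989 +0.92173 -0.25763]
  R  [+0.56651 +0.38222 +0.73005]
t = (+0.08634, -0.25614, +0.69765) m
tr R = 2.423161; θ = arccos((tr R − 1)/2) = 0.779051 rad = 44.636°
axis k = ((R−Rᵀ)₃₂, (R−Rᵀ)₁₃, (R−Rᵀ)₂₁) / (2 sinθ) = (+0.455341, -0.853600, -0.253046)
rvec = θ·k = (+0.354734, -0.664998, -0.197136)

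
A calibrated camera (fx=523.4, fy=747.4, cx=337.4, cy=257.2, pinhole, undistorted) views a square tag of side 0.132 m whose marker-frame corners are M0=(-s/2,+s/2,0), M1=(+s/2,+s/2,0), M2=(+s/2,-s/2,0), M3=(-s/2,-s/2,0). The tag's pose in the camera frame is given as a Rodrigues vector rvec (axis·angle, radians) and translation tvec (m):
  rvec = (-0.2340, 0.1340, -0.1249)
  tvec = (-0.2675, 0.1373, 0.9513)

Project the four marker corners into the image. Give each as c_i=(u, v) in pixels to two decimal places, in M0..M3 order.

Intrinsics K: fx=523.4, fy=747.4, cx=337.4, cy=257.2
Marker side s = 0.132 m; corners in marker frame (Z=0):
  M0 = (-0.0660, +0.0660, 0)
  M1 = (+0.0660, +0.0660, 0)
  M2 = (+0.0660, -0.0660, 0)
  M3 = (-0.0660, -0.0660, 0)
rvec = (-0.2340, 0.1340, -0.1249), |rvec| = θ = 0.29717 rad = 17.027°
Rodrigues: sinθ=0.29282, 1−cosθ=0.04383; R = I + sinθ·[k]× + (1−cosθ)·[k]×²:
    [+0.98335 +0.10751 +0.14654]
    [-0.13863 +0.96508 +0.22226]
    [-0.11753 -0.23888 +0.96391]
t = (-0.2675, 0.1373, 0.9513) m
M0: Pc = R·M0+t = (-0.32531, +0.21015, +0.94329); u = 523.4·(-0.32531)/0.94329 + 337.4 = 156.8992, v = 747.4·(+0.21015)/0.94329 + 257.2 = 423.7047
M1: Pc = R·M1+t = (-0.19550, +0.19185, +0.92778); u = 523.4·(-0.19550)/0.92778 + 337.4 = 227.1077, v = 747.4·(+0.19185)/0.92778 + 257.2 = 411.7472
M2: Pc = R·M2+t = (-0.20969, +0.06445, +0.95931); u = 523.4·(-0.20969)/0.95931 + 337.4 = 222.9904, v = 747.4·(+0.06445)/0.95931 + 257.2 = 307.4170
M3: Pc = R·M3+t = (-0.33950, +0.08275, +0.97482); u = 523.4·(-0.33950)/0.97482 + 337.4 = 155.1184, v = 747.4·(+0.08275)/0.97482 + 257.2 = 320.6481

c0=(156.90, 423.70) c1=(227.11, 411.75) c2=(222.99, 307.42) c3=(155.12, 320.65)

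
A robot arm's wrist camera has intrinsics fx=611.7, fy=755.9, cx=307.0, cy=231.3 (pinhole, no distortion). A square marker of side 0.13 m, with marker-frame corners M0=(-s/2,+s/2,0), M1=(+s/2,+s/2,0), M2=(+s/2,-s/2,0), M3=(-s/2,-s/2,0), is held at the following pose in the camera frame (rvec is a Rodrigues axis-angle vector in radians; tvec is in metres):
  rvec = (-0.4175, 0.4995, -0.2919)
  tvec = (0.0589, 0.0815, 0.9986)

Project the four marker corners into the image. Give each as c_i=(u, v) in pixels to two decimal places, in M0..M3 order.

c0=(316.36, 354.59) c1=(387.67, 323.08) c2=(369.61, 231.82) c3=(303.18, 266.07)

Intrinsics K: fx=611.7, fy=755.9, cx=307.0, cy=231.3
Marker side s = 0.13 m; corners in marker frame (Z=0):
  M0 = (-0.0650, +0.0650, 0)
  M1 = (+0.0650, +0.0650, 0)
  M2 = (+0.0650, -0.0650, 0)
  M3 = (-0.0650, -0.0650, 0)
rvec = (-0.4175, 0.4995, -0.2919), |rvec| = θ = 0.71345 rad = 40.878°
Rodrigues: sinθ=0.65445, 1−cosθ=0.24389; R = I + sinθ·[k]× + (1−cosθ)·[k]×²:
    [+0.83963 +0.16784 +0.51658]
    [-0.36768 +0.87566 +0.31311]
    [-0.39980 -0.45283 +0.79693]
t = (0.0589, 0.0815, 0.9986) m
M0: Pc = R·M0+t = (+0.01523, +0.16232, +0.99515); u = 611.7·(+0.01523)/0.99515 + 307.0 = 316.3638, v = 755.9·(+0.16232)/0.99515 + 231.3 = 354.5930
M1: Pc = R·M1+t = (+0.12439, +0.11452, +0.94318); u = 611.7·(+0.12439)/0.94318 + 307.0 = 387.6701, v = 755.9·(+0.11452)/0.94318 + 231.3 = 323.0794
M2: Pc = R·M2+t = (+0.10257, +0.00068, +1.00205); u = 611.7·(+0.10257)/1.00205 + 307.0 = 369.6116, v = 755.9·(+0.00068)/1.00205 + 231.3 = 231.8153
M3: Pc = R·M3+t = (-0.00659, +0.04848, +1.05402); u = 611.7·(-0.00659)/1.05402 + 307.0 = 303.1783, v = 755.9·(+0.04848)/1.05402 + 231.3 = 266.0690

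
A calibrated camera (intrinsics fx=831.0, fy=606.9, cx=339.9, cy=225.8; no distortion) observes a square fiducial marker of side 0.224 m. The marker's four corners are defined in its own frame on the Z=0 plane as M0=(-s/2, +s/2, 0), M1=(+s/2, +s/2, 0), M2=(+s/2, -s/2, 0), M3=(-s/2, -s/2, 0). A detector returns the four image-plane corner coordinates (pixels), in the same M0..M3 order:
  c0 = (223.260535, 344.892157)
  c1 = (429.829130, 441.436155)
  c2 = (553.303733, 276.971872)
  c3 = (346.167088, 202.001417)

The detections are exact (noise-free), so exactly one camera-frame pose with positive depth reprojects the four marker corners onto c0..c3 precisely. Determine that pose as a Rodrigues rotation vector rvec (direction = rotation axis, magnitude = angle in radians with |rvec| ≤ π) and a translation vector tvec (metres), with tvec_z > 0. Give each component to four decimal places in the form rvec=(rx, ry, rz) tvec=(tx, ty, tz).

rvec=(-0.3059, 0.3113, 0.5094) tvec=(0.0410, 0.1082, 0.7644)

Intrinsics K: fx=831.0, fy=606.9, cx=339.9, cy=225.8
Marker side s = 0.224 m; corners in marker frame (Z=0):
  M0 = (-0.1120, +0.1120, 0)
  M1 = (+0.1120, +0.1120, 0)
  M2 = (+0.1120, -0.1120, 0)
  M3 = (-0.1120, -0.1120, 0)
Detected image corners:
  c0 = (223.260535, 344.892157) px
  c1 = (429.829130, 441.436155) px
  c2 = (553.303733, 276.971872) px
  c3 = (346.167088, 202.001417) px
Planar DLT: solve 8×8 A·h = b for H (H[2,2]=1):
  H  [+738.92102 -655.05018 +384.50094]
  H  [+230.96588 +597.79285 +311.71015]
  H  [-0.47552 -0.27093 +1.00000]
B = K⁻¹H; ‖b₁‖=1.308164, ‖b₂‖=1.308164; λ = 2/(‖b₁‖+‖b₂‖) = 0.764430, sign → tz>0 ⇒ λ=+0.764430
r₁ = λ·B[:,0] = (+0.82841,+0.42616,-0.36350); r₂ = λ·B[:,1] = (-0.51786,+0.83001,-0.20711)
r₃ = r₁×r₂ = (+0.21345,+0.35981,+0.90828); SVD([r₁ r₂ r₃]) → R = UVᵀ:
  R  [+0.82841 -0.51786 +0.21345]
  R  [+0.42616 +0.83001 +0.35981]
  R  [-0.36350 -0.20711 +0.90828]
t = (+0.04103, +0.10821, +0.76443) m
tr R = 2.566703; θ = arccos((tr R − 1)/2) = 0.670757 rad = 38.432°
axis k = ((R−Rᵀ)₃₂, (R−Rᵀ)₁₃, (R−Rᵀ)₂₁) / (2 sinθ) = (-0.456033, +0.464097, +0.759373)
rvec = θ·k = (-0.305887, +0.311296, +0.509354)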